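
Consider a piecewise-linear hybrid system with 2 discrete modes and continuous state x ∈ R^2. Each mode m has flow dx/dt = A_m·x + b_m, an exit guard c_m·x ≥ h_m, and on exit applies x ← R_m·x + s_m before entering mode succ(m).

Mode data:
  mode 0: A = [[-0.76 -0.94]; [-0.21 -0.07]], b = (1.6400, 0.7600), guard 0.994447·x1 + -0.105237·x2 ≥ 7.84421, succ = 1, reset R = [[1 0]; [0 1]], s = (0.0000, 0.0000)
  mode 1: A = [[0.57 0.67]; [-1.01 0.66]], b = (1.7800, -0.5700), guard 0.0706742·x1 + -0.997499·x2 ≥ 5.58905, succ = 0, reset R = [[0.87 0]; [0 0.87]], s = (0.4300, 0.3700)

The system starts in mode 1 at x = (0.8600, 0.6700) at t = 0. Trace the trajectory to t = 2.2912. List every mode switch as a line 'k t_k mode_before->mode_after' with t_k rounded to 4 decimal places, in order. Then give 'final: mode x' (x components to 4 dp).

1 1.3935 1->0
final: 0 5.6863 -4.2360

Mode 1: guard c·x = 5.5891 hit at Δt = 1.3935 (t = 1.3935), x⁻ = (4.1448, -5.3094) → reset → x⁺ = (4.0360, -4.2492), jump to mode 0
Mode 0: flow for 0.8977 to horizon, guard not reached → x = (5.6863, -4.2360)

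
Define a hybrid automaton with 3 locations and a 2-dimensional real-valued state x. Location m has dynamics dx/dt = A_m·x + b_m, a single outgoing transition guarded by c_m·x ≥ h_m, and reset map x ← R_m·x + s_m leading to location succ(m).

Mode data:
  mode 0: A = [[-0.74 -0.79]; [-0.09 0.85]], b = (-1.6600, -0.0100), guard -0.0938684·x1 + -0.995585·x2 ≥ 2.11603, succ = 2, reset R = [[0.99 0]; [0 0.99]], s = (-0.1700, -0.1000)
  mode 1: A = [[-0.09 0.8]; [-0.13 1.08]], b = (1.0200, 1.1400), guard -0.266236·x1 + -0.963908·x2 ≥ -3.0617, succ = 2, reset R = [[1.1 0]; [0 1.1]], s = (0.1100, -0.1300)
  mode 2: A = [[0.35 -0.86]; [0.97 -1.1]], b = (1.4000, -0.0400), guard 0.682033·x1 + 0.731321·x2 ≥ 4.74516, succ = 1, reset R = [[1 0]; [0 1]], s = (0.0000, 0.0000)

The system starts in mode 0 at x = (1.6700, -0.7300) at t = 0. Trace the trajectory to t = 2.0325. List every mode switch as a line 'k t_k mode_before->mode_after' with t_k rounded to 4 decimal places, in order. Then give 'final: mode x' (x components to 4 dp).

Mode 0: guard c·x = 2.1160 hit at Δt = 1.1695 (t = 1.1695), x⁻ = (0.2931, -2.1530) → reset → x⁺ = (0.1202, -2.2315), jump to mode 2
Mode 2: flow for 0.8630 to horizon, guard not reached → x = (2.5887, -0.0091)

1 1.1695 0->2
final: 2 2.5887 -0.0091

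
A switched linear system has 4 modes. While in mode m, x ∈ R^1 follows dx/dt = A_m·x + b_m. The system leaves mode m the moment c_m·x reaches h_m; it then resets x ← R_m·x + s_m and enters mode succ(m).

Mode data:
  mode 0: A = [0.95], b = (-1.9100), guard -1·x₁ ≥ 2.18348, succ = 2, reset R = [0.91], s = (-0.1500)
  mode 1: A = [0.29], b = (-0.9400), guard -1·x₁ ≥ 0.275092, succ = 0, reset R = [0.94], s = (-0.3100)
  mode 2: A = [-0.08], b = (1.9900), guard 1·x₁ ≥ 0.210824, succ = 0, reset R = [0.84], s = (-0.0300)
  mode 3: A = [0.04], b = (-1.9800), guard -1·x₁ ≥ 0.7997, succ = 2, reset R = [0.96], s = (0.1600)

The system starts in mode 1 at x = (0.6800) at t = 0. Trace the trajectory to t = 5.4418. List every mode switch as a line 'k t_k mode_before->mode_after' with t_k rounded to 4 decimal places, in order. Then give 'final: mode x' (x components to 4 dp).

Mode 1: guard c·x = 0.2751 hit at Δt = 1.0928 (t = 1.0928), x⁻ = (-0.2751) → reset → x⁺ = (-0.5686), jump to mode 0
Mode 0: guard c·x = 2.1835 hit at Δt = 0.5118 (t = 1.6046), x⁻ = (-2.1835) → reset → x⁺ = (-2.1370), jump to mode 2
Mode 2: guard c·x = 0.2108 hit at Δt = 1.1366 (t = 2.7412), x⁻ = (0.2108) → reset → x⁺ = (0.1471), jump to mode 0
Mode 0: guard c·x = 2.1835 hit at Δt = 0.8539 (t = 3.5951), x⁻ = (-2.1835) → reset → x⁺ = (-2.1370), jump to mode 2
Mode 2: guard c·x = 0.2108 hit at Δt = 1.1366 (t = 4.7317), x⁻ = (0.2108) → reset → x⁺ = (0.1471), jump to mode 0
Mode 0: flow for 0.7101 to horizon, guard not reached → x = (-1.6477)

1 1.0928 1->0
2 1.6046 0->2
3 2.7412 2->0
4 3.5951 0->2
5 4.7317 2->0
final: 0 -1.6477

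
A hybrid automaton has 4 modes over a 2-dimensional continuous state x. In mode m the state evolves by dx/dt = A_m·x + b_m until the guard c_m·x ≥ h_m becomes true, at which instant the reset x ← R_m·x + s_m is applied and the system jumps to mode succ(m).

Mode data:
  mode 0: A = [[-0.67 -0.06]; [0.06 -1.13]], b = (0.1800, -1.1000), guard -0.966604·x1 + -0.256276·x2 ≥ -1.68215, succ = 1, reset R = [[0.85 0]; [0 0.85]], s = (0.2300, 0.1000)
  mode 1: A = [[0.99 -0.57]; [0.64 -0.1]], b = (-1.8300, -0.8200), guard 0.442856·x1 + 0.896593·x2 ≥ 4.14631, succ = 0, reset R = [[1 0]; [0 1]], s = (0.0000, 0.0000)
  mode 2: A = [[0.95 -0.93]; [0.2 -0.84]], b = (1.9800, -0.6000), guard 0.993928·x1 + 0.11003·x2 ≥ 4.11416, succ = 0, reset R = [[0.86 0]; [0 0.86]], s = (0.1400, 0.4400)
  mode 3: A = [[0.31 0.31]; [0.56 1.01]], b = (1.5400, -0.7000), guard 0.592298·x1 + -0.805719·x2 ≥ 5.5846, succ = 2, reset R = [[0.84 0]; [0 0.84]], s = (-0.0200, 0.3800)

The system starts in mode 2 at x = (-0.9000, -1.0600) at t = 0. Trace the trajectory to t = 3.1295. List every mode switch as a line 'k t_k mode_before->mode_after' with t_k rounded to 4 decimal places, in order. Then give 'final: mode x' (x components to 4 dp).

1 1.3004 2->0
2 2.4470 0->1
final: 1 2.0174 -0.1258

Mode 2: guard c·x = 4.1142 hit at Δt = 1.3004 (t = 1.3004), x⁻ = (4.2025, -0.5707) → reset → x⁺ = (3.7541, -0.0508), jump to mode 0
Mode 0: guard c·x = -1.6822 hit at Δt = 1.1466 (t = 2.4470), x⁻ = (1.9056, -0.6237) → reset → x⁺ = (1.8498, -0.4302), jump to mode 1
Mode 1: flow for 0.6825 to horizon, guard not reached → x = (2.0174, -0.1258)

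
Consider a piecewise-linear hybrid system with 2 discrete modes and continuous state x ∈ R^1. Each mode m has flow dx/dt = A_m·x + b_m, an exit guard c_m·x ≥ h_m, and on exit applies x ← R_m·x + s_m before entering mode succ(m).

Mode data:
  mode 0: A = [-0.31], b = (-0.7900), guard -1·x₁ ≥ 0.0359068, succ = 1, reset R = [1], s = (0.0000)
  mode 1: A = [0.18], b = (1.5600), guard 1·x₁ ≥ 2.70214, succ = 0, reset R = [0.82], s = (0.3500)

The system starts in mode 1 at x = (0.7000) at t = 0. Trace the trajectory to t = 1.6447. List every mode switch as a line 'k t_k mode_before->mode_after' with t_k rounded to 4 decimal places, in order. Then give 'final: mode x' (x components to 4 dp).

Mode 1: guard c·x = 2.7021 hit at Δt = 1.0762 (t = 1.0762), x⁻ = (2.7021) → reset → x⁺ = (2.5658), jump to mode 0
Mode 0: flow for 0.5685 to horizon, guard not reached → x = (1.7394)

1 1.0762 1->0
final: 0 1.7394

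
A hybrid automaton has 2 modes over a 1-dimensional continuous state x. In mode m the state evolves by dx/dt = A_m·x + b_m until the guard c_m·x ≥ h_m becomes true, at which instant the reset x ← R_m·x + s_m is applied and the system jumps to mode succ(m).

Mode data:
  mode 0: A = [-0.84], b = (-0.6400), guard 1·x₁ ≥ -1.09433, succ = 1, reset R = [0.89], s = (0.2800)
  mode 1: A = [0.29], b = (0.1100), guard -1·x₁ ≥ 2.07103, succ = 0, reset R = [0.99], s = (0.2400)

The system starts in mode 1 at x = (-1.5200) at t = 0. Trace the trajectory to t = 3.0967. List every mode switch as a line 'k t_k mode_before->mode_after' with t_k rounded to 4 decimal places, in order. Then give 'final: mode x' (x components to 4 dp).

1 1.3590 1->0
2 2.7264 0->1
final: 1 -0.7296

Mode 1: guard c·x = 2.0710 hit at Δt = 1.3590 (t = 1.3590), x⁻ = (-2.0710) → reset → x⁺ = (-1.8103), jump to mode 0
Mode 0: guard c·x = -1.0943 hit at Δt = 1.3674 (t = 2.7264), x⁻ = (-1.0943) → reset → x⁺ = (-0.6940), jump to mode 1
Mode 1: flow for 0.3703 to horizon, guard not reached → x = (-0.7296)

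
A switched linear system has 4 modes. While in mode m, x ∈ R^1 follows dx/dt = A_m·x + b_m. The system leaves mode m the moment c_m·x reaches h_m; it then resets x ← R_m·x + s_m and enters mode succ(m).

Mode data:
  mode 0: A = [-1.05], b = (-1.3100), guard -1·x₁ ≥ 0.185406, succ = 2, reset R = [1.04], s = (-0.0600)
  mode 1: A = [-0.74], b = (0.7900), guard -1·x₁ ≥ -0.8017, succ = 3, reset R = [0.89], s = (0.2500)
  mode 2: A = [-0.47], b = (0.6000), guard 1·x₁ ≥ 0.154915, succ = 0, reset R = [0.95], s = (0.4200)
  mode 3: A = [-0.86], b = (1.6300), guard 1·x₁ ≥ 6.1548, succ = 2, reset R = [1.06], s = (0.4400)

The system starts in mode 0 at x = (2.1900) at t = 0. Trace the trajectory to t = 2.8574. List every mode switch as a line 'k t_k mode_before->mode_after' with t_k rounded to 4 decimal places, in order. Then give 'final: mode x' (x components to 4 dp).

1 1.1185 0->2
2 1.7782 2->0
3 2.2883 0->2
final: 2 0.1061

Mode 0: guard c·x = 0.1854 hit at Δt = 1.1185 (t = 1.1185), x⁻ = (-0.1854) → reset → x⁺ = (-0.2528), jump to mode 2
Mode 2: guard c·x = 0.1549 hit at Δt = 0.6597 (t = 1.7782), x⁻ = (0.1549) → reset → x⁺ = (0.5672), jump to mode 0
Mode 0: guard c·x = 0.1854 hit at Δt = 0.5101 (t = 2.2883), x⁻ = (-0.1854) → reset → x⁺ = (-0.2528), jump to mode 2
Mode 2: flow for 0.5691 to horizon, guard not reached → x = (0.1061)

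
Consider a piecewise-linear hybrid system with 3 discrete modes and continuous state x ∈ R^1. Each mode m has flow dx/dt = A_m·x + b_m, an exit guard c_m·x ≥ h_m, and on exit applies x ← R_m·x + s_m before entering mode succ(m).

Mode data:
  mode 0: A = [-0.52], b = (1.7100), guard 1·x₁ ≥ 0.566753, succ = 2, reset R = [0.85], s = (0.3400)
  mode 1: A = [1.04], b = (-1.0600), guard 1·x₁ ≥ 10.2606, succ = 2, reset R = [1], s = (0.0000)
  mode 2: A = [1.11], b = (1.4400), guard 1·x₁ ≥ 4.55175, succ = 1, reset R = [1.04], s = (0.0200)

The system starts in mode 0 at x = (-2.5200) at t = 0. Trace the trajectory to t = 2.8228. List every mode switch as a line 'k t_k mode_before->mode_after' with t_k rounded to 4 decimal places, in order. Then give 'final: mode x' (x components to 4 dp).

Mode 0: guard c·x = 0.5668 hit at Δt = 1.4578 (t = 1.4578), x⁻ = (0.5668) → reset → x⁺ = (0.8217), jump to mode 2
Mode 2: guard c·x = 4.5518 hit at Δt = 0.9147 (t = 2.3725), x⁻ = (4.5518) → reset → x⁺ = (4.7538), jump to mode 1
Mode 1: flow for 0.4503 to horizon, guard not reached → x = (6.9845)

1 1.4578 0->2
2 2.3725 2->1
final: 1 6.9845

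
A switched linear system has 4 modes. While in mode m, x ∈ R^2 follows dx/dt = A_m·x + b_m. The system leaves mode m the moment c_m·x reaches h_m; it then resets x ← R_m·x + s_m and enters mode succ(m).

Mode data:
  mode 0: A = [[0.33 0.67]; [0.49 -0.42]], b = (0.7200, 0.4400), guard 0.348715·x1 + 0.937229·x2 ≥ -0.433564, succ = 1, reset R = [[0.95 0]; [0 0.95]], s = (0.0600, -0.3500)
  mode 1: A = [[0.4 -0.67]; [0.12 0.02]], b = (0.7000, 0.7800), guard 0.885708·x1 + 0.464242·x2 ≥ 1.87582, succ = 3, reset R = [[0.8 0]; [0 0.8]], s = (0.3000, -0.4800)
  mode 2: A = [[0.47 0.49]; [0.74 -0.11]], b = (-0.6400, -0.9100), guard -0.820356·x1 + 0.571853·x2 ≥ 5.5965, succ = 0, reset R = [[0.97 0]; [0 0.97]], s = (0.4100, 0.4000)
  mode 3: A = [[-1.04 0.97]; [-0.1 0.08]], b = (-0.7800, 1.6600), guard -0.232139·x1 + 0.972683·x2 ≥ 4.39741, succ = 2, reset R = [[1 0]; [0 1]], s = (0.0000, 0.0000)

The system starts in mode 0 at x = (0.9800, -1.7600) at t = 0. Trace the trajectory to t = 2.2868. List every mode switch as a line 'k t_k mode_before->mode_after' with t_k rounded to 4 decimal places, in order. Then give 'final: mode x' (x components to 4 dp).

Mode 0: guard c·x = -0.4336 hit at Δt = 0.6041 (t = 0.6041), x⁻ = (1.0896, -0.8680) → reset → x⁺ = (1.0951, -1.1746), jump to mode 1
Mode 1: guard c·x = 1.8758 hit at Δt = 0.6595 (t = 1.2636), x⁻ = (2.3977, -0.5338) → reset → x⁺ = (2.2181, -0.9070), jump to mode 3
Mode 3: flow for 1.0232 to horizon, guard not reached → x = (0.2744, 0.6832)

1 0.6041 0->1
2 1.2636 1->3
final: 3 0.2744 0.6832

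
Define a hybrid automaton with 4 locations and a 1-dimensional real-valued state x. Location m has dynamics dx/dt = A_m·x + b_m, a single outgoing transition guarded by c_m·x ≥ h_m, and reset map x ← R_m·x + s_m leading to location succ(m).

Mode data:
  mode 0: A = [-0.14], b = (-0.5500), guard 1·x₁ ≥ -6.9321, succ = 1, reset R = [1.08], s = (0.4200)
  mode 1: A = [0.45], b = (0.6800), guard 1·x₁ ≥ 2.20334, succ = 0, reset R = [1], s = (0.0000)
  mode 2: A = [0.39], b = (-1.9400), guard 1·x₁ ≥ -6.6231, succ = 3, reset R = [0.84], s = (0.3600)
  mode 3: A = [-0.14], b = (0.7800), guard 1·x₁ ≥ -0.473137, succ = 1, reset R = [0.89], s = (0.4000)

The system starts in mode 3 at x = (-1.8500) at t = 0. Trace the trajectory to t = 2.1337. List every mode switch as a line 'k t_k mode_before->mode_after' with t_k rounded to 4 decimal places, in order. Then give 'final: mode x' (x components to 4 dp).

1 1.4658 3->1
final: 1 0.5013

Mode 3: guard c·x = -0.4731 hit at Δt = 1.4658 (t = 1.4658), x⁻ = (-0.4731) → reset → x⁺ = (-0.0211), jump to mode 1
Mode 1: flow for 0.6679 to horizon, guard not reached → x = (0.5013)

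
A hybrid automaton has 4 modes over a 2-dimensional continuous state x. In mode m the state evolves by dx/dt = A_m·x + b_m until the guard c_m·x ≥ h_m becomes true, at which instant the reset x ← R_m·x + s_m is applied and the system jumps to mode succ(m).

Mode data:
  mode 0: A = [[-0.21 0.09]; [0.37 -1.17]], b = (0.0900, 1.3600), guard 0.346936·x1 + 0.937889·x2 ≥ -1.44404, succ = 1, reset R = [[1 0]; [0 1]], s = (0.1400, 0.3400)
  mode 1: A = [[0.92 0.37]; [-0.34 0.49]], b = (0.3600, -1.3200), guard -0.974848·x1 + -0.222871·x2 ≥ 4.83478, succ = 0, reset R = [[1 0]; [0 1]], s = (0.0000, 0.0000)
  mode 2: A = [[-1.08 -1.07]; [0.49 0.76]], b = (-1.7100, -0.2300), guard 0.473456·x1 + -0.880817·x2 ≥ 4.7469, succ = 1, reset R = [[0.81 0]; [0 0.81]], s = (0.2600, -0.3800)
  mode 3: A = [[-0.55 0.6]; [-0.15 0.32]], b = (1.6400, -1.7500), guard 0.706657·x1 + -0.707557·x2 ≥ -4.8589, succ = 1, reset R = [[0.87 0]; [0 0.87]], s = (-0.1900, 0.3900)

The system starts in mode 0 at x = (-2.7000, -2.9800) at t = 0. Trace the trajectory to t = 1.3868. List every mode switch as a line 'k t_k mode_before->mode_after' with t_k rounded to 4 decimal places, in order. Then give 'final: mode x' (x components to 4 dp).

1 0.9606 0->1
final: 1 -3.0409 -0.6690

Mode 0: guard c·x = -1.4440 hit at Δt = 0.9606 (t = 0.9606), x⁻ = (-2.2545, -0.7057) → reset → x⁺ = (-2.1145, -0.3657), jump to mode 1
Mode 1: flow for 0.4262 to horizon, guard not reached → x = (-3.0409, -0.6690)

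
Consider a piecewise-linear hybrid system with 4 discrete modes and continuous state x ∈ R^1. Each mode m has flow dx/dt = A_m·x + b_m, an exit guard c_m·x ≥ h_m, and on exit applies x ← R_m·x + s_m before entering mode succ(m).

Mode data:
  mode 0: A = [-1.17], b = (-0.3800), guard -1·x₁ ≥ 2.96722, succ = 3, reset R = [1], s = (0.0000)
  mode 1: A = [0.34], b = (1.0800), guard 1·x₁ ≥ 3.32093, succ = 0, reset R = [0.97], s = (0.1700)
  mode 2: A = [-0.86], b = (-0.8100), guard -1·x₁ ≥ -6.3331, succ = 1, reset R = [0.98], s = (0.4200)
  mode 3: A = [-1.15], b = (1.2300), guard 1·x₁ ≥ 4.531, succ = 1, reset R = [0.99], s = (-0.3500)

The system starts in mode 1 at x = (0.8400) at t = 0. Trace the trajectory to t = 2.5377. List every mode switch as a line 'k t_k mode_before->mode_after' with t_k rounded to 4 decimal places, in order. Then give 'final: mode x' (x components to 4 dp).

1 1.4147 1->0
final: 0 0.6740

Mode 1: guard c·x = 3.3209 hit at Δt = 1.4147 (t = 1.4147), x⁻ = (3.3209) → reset → x⁺ = (3.3913), jump to mode 0
Mode 0: flow for 1.1230 to horizon, guard not reached → x = (0.6740)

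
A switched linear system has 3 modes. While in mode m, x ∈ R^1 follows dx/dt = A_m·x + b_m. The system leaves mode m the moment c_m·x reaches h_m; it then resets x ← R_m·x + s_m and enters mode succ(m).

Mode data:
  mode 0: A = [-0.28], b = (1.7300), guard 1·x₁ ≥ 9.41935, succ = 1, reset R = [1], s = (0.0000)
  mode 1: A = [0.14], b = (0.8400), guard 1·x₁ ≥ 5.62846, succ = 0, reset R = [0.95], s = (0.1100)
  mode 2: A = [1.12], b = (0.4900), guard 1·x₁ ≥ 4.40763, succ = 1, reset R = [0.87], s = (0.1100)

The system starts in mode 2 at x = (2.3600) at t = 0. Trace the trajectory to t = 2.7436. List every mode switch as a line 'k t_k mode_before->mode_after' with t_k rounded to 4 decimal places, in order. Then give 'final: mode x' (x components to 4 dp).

1 0.4904 2->1
2 1.6077 1->0
final: 0 5.6536

Mode 2: guard c·x = 4.4076 hit at Δt = 0.4904 (t = 0.4904), x⁻ = (4.4076) → reset → x⁺ = (3.9446), jump to mode 1
Mode 1: guard c·x = 5.6285 hit at Δt = 1.1173 (t = 1.6077), x⁻ = (5.6285) → reset → x⁺ = (5.4570), jump to mode 0
Mode 0: flow for 1.1359 to horizon, guard not reached → x = (5.6536)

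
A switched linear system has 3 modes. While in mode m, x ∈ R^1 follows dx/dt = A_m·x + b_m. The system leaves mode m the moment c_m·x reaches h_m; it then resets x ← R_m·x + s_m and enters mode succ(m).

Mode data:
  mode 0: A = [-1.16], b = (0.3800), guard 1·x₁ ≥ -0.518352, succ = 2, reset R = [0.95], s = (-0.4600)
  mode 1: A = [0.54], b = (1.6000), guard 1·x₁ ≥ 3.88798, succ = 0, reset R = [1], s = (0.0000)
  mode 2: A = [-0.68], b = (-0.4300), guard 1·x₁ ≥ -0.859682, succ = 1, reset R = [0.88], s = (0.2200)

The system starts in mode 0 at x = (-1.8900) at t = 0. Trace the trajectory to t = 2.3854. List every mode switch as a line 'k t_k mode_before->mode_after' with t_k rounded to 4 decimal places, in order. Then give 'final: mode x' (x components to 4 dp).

1 0.8308 0->2
2 1.3340 2->1
final: 1 1.3180

Mode 0: guard c·x = -0.5184 hit at Δt = 0.8308 (t = 0.8308), x⁻ = (-0.5184) → reset → x⁺ = (-0.9524), jump to mode 2
Mode 2: guard c·x = -0.8597 hit at Δt = 0.5032 (t = 1.3340), x⁻ = (-0.8597) → reset → x⁺ = (-0.5365), jump to mode 1
Mode 1: flow for 1.0514 to horizon, guard not reached → x = (1.3180)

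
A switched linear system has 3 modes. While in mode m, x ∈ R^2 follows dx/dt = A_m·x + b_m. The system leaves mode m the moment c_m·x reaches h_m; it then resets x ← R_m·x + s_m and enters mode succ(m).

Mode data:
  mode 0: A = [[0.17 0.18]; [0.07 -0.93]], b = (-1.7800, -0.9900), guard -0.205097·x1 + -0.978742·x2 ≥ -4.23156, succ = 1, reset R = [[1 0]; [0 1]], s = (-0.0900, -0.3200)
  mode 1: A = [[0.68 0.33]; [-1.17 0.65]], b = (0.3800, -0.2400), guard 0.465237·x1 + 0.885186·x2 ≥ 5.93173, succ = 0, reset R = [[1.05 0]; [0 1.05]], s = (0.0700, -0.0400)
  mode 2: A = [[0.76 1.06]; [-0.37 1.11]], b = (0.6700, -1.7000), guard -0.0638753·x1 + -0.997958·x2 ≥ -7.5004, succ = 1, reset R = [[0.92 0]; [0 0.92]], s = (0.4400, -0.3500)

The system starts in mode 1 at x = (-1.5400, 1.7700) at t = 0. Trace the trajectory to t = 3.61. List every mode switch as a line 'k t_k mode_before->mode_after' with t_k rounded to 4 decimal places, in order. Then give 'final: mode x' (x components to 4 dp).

1 1.3296 1->0
2 1.7586 0->1
3 2.4280 1->0
4 2.8351 0->1
final: 1 2.4869 4.7872

Mode 1: guard c·x = 5.9317 hit at Δt = 1.3296 (t = 1.3296), x⁻ = (-0.3291, 6.8741) → reset → x⁺ = (-0.2756, 7.1778), jump to mode 0
Mode 0: guard c·x = -4.2316 hit at Δt = 0.4290 (t = 1.7586), x⁻ = (-0.6285, 4.4552) → reset → x⁺ = (-0.7185, 4.1352), jump to mode 1
Mode 1: guard c·x = 5.9317 hit at Δt = 0.6694 (t = 2.4280), x⁻ = (0.6365, 6.3666) → reset → x⁺ = (0.7383, 6.6449), jump to mode 0
Mode 0: guard c·x = -4.2316 hit at Δt = 0.4071 (t = 2.8351), x⁻ = (0.4488, 4.2294) → reset → x⁺ = (0.3588, 3.9094), jump to mode 1
Mode 1: flow for 0.7749 to horizon, guard not reached → x = (2.4869, 4.7872)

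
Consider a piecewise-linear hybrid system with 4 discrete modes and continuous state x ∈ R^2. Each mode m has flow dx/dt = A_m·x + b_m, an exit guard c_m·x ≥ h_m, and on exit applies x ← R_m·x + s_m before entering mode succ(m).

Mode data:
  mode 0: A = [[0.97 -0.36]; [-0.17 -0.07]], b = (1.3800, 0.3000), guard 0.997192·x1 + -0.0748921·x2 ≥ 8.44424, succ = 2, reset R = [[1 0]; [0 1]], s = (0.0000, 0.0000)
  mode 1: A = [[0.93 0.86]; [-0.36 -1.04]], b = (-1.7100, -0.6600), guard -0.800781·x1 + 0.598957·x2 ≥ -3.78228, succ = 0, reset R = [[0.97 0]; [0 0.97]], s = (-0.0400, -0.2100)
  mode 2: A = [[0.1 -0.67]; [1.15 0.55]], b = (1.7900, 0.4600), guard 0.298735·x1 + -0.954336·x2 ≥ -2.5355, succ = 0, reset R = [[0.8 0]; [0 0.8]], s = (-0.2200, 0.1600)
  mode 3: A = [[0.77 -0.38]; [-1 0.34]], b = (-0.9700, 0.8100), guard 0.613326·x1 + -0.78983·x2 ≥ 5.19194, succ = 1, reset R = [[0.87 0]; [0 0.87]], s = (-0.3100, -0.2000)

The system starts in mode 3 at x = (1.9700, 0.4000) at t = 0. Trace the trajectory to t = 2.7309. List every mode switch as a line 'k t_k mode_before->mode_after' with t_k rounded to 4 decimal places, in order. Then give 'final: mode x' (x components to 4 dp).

Mode 3: guard c·x = 5.1919 hit at Δt = 1.5718 (t = 1.5718), x⁻ = (4.3626, -3.1858) → reset → x⁺ = (3.4855, -2.9717), jump to mode 1
Mode 1: guard c·x = -3.7823 hit at Δt = 0.5550 (t = 2.1268), x⁻ = (2.9070, -2.4283) → reset → x⁺ = (2.7798, -2.5654), jump to mode 0
Mode 0: flow for 0.6041 to horizon, guard not reached → x = (6.9012, -2.7495)

1 1.5718 3->1
2 2.1268 1->0
final: 0 6.9012 -2.7495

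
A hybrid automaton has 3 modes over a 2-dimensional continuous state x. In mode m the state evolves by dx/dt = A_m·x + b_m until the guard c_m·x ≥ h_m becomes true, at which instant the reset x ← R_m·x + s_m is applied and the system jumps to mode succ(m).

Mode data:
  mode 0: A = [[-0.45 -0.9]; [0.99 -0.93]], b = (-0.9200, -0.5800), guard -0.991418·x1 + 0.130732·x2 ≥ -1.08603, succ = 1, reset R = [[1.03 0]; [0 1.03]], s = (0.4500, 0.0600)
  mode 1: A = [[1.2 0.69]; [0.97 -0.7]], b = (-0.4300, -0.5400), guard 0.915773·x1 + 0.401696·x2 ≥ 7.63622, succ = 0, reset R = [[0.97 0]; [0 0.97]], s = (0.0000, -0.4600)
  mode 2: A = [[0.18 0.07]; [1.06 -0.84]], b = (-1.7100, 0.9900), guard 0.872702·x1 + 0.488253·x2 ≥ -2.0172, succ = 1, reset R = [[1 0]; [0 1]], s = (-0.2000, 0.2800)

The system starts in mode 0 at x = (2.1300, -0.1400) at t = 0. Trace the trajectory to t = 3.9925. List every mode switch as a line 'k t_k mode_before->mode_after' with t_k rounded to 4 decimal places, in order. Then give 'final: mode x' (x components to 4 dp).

Mode 0: guard c·x = -1.0860 hit at Δt = 0.5478 (t = 0.5478), x⁻ = (1.1407, 0.3436) → reset → x⁺ = (1.6250, 0.4139), jump to mode 1
Mode 1: guard c·x = 7.6362 hit at Δt = 1.1452 (t = 1.6930), x⁻ = (7.1120, 2.7963) → reset → x⁺ = (6.8986, 2.2524), jump to mode 0
Mode 0: guard c·x = -1.0860 hit at Δt = 0.9966 (t = 2.6896), x⁻ = (1.4682, 2.8269) → reset → x⁺ = (1.9622, 2.9717), jump to mode 1
Mode 1: guard c·x = 7.6362 hit at Δt = 0.7291 (t = 3.4187), x⁻ = (6.6830, 3.7743) → reset → x⁺ = (6.4825, 3.2010), jump to mode 0
Mode 0: flow for 0.5738 to horizon, guard not reached → x = (2.9086, 3.5895)

1 0.5478 0->1
2 1.6930 1->0
3 2.6896 0->1
4 3.4187 1->0
final: 0 2.9086 3.5895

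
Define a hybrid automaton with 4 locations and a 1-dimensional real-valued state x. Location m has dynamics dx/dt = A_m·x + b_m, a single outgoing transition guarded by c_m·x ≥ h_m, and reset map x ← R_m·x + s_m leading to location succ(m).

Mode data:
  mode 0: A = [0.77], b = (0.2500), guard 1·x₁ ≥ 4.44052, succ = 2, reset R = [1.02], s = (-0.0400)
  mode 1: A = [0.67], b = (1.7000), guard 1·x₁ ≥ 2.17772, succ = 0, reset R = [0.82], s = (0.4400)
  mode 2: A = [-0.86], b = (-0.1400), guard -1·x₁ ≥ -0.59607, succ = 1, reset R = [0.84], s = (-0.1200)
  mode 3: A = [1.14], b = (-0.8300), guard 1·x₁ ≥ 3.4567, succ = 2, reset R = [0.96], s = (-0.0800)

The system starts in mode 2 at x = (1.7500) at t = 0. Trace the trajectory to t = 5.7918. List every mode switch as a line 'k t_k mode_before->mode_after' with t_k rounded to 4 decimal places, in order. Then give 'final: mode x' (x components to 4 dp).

Mode 2: guard c·x = -0.5961 hit at Δt = 1.0750 (t = 1.0750), x⁻ = (0.5961) → reset → x⁺ = (0.3807), jump to mode 1
Mode 1: guard c·x = 2.1777 hit at Δt = 0.7162 (t = 1.7912), x⁻ = (2.1777) → reset → x⁺ = (2.2257), jump to mode 0
Mode 0: guard c·x = 4.4405 hit at Δt = 0.8118 (t = 2.6030), x⁻ = (4.4405) → reset → x⁺ = (4.4893), jump to mode 2
Mode 2: guard c·x = -0.5961 hit at Δt = 2.1084 (t = 4.7114), x⁻ = (0.5961) → reset → x⁺ = (0.3807), jump to mode 1
Mode 1: guard c·x = 2.1777 hit at Δt = 0.7162 (t = 5.4276), x⁻ = (2.1777) → reset → x⁺ = (2.2257), jump to mode 0
Mode 0: flow for 0.3642 to horizon, guard not reached → x = (3.0512)

1 1.0750 2->1
2 1.7912 1->0
3 2.6030 0->2
4 4.7114 2->1
5 5.4276 1->0
final: 0 3.0512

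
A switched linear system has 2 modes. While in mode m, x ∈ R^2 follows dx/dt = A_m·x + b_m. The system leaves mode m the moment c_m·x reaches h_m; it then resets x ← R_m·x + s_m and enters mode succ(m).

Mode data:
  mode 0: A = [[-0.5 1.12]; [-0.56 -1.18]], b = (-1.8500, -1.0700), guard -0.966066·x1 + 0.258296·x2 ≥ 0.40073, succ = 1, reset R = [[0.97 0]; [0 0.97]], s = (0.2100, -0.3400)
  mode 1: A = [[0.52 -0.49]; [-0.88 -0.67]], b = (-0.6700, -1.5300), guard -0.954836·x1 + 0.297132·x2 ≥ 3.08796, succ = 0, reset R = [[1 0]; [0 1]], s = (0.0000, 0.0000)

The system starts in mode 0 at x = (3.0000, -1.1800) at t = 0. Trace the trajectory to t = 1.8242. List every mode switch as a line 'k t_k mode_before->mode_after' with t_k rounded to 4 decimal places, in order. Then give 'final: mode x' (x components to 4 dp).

Mode 0: guard c·x = 0.4007 hit at Δt = 0.9685 (t = 0.9685), x⁻ = (-0.7351, -1.1978) → reset → x⁺ = (-0.5030, -1.5019), jump to mode 1
Mode 1: flow for 0.8557 to horizon, guard not reached → x = (-0.7091, -1.4945)

1 0.9685 0->1
final: 1 -0.7091 -1.4945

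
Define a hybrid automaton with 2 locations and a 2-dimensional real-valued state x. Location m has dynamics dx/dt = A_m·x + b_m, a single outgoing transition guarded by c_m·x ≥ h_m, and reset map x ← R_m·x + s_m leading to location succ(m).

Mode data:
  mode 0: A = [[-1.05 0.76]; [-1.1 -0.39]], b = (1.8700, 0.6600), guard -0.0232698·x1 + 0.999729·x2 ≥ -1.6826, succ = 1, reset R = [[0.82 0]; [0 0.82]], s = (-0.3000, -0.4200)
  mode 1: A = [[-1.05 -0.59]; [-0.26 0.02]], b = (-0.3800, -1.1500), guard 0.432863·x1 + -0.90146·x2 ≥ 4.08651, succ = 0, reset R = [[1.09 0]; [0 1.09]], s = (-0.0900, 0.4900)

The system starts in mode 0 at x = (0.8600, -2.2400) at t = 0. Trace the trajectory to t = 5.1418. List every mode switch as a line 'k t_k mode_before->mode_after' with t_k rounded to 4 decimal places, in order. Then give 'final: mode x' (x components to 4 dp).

Mode 0: guard c·x = -1.6826 hit at Δt = 0.8354 (t = 0.8354), x⁻ = (0.5874, -1.6694) → reset → x⁺ = (0.1816, -1.7889), jump to mode 1
Mode 1: guard c·x = 4.0865 hit at Δt = 1.5890 (t = 2.4244), x⁻ = (1.1688, -3.9720) → reset → x⁺ = (1.1840, -3.8395), jump to mode 0
Mode 0: guard c·x = -1.6826 hit at Δt = 1.6015 (t = 4.0259), x⁻ = (0.2215, -1.6779) → reset → x⁺ = (-0.1183, -1.7959), jump to mode 1
Mode 1: flow for 1.1159 to horizon, guard not reached → x = (0.7312, -3.2248)

1 0.8354 0->1
2 2.4244 1->0
3 4.0259 0->1
final: 1 0.7312 -3.2248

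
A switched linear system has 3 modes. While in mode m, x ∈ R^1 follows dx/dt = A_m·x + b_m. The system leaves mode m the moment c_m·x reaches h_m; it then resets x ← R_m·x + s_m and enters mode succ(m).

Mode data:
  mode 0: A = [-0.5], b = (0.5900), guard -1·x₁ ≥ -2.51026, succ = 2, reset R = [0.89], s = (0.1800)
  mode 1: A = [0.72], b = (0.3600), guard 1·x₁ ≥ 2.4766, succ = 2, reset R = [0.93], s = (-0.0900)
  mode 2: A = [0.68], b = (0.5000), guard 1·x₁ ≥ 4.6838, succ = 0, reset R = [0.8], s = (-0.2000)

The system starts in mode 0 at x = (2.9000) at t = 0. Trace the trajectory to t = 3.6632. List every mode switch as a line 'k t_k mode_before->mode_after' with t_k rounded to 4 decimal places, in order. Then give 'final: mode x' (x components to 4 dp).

1 0.5139 0->2
2 1.3120 2->0
3 2.4645 0->2
4 3.2626 2->0
final: 0 3.1174

Mode 0: guard c·x = -2.5103 hit at Δt = 0.5139 (t = 0.5139), x⁻ = (2.5103) → reset → x⁺ = (2.4141), jump to mode 2
Mode 2: guard c·x = 4.6838 hit at Δt = 0.7981 (t = 1.3120), x⁻ = (4.6838) → reset → x⁺ = (3.5470), jump to mode 0
Mode 0: guard c·x = -2.5103 hit at Δt = 1.1525 (t = 2.4645), x⁻ = (2.5103) → reset → x⁺ = (2.4141), jump to mode 2
Mode 2: guard c·x = 4.6838 hit at Δt = 0.7981 (t = 3.2626), x⁻ = (4.6838) → reset → x⁺ = (3.5470), jump to mode 0
Mode 0: flow for 0.4006 to horizon, guard not reached → x = (3.1174)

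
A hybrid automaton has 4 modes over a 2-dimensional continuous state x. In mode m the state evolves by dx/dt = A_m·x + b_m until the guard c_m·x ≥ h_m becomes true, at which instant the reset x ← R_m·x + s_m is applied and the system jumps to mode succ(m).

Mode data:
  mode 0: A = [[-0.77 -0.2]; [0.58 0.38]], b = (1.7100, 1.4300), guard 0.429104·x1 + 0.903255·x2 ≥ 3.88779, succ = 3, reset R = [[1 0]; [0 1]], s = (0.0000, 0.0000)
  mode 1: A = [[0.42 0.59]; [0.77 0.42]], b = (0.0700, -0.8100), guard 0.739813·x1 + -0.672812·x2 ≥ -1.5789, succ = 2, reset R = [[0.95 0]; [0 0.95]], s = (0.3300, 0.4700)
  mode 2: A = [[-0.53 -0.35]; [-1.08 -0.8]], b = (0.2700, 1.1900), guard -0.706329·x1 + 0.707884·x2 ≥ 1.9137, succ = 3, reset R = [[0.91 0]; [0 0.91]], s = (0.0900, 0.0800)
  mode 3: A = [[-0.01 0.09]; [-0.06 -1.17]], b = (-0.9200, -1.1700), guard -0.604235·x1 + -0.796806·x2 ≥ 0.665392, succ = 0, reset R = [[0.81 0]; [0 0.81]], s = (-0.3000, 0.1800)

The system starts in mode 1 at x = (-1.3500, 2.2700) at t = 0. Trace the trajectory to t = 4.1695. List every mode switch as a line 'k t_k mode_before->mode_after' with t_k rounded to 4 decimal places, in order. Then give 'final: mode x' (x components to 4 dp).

Mode 1: guard c·x = -1.5789 hit at Δt = 0.8605 (t = 0.8605), x⁻ = (-0.6799, 1.5991) → reset → x⁺ = (-0.3159, 1.9891), jump to mode 2
Mode 2: guard c·x = 1.9137 hit at Δt = 1.4917 (t = 2.3522), x⁻ = (-0.5981, 2.1066) → reset → x⁺ = (-0.4543, 1.9970), jump to mode 3
Mode 3: guard c·x = 0.6654 hit at Δt = 0.8982 (t = 3.2504), x⁻ = (-1.2031, 0.0772) → reset → x⁺ = (-1.2745, 0.2426), jump to mode 0
Mode 0: flow for 0.9191 to horizon, guard not reached → x = (0.3759, 1.6755)

1 0.8605 1->2
2 2.3522 2->3
3 3.2504 3->0
final: 0 0.3759 1.6755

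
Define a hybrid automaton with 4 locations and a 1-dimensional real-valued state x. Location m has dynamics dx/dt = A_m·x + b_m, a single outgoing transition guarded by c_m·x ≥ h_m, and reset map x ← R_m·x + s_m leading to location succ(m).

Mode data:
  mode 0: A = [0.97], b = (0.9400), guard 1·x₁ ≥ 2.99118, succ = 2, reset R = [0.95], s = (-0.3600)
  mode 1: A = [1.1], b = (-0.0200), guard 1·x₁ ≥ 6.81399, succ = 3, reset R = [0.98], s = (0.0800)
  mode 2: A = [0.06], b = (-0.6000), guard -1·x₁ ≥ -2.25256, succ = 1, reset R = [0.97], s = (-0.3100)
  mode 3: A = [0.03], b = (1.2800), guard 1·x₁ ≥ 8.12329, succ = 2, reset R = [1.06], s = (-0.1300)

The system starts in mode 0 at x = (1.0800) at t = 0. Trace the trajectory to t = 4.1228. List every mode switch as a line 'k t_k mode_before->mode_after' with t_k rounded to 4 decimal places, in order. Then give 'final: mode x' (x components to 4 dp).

1 0.6793 0->2
2 1.1795 2->1
3 2.3590 1->3
4 3.2675 3->2
final: 2 8.4007

Mode 0: guard c·x = 2.9912 hit at Δt = 0.6793 (t = 0.6793), x⁻ = (2.9912) → reset → x⁺ = (2.4816), jump to mode 2
Mode 2: guard c·x = -2.2526 hit at Δt = 0.5002 (t = 1.1795), x⁻ = (2.2526) → reset → x⁺ = (1.8750), jump to mode 1
Mode 1: guard c·x = 6.8140 hit at Δt = 1.1795 (t = 2.3590), x⁻ = (6.8140) → reset → x⁺ = (6.7577), jump to mode 3
Mode 3: guard c·x = 8.1233 hit at Δt = 0.9085 (t = 3.2675), x⁻ = (8.1233) → reset → x⁺ = (8.4807), jump to mode 2
Mode 2: flow for 0.8553 to horizon, guard not reached → x = (8.4007)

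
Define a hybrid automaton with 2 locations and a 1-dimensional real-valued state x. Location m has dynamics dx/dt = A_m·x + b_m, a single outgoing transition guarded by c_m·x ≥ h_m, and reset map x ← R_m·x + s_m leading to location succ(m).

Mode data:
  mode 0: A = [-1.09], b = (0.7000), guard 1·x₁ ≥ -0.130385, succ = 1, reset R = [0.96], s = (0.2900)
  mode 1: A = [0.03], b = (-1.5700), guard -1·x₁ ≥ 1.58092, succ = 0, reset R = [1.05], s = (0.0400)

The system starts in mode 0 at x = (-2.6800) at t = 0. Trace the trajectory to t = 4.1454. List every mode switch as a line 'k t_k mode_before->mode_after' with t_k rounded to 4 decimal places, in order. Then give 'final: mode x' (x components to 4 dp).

Mode 0: guard c·x = -0.1304 hit at Δt = 1.3382 (t = 1.3382), x⁻ = (-0.1304) → reset → x⁺ = (0.1648), jump to mode 1
Mode 1: guard c·x = 1.5809 hit at Δt = 1.0972 (t = 2.4354), x⁻ = (-1.5809) → reset → x⁺ = (-1.6200), jump to mode 0
Mode 0: guard c·x = -0.1304 hit at Δt = 0.9856 (t = 3.4210), x⁻ = (-0.1304) → reset → x⁺ = (0.1648), jump to mode 1
Mode 1: flow for 0.7244 to horizon, guard not reached → x = (-0.9813)

1 1.3382 0->1
2 2.4354 1->0
3 3.4210 0->1
final: 1 -0.9813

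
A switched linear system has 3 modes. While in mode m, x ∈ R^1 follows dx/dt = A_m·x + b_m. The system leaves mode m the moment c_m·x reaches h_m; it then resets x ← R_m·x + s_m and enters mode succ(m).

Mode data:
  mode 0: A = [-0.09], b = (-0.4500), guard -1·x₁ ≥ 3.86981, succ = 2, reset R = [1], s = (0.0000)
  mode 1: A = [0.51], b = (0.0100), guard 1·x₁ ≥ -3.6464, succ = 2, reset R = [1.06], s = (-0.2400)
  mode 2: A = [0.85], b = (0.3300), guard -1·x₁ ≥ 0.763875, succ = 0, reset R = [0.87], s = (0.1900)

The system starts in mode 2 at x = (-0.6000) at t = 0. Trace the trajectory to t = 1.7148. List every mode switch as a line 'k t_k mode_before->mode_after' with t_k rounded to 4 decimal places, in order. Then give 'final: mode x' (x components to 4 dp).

1 0.6743 2->0
final: 0 -0.8791

Mode 2: guard c·x = 0.7639 hit at Δt = 0.6743 (t = 0.6743), x⁻ = (-0.7639) → reset → x⁺ = (-0.4746), jump to mode 0
Mode 0: flow for 1.0405 to horizon, guard not reached → x = (-0.8791)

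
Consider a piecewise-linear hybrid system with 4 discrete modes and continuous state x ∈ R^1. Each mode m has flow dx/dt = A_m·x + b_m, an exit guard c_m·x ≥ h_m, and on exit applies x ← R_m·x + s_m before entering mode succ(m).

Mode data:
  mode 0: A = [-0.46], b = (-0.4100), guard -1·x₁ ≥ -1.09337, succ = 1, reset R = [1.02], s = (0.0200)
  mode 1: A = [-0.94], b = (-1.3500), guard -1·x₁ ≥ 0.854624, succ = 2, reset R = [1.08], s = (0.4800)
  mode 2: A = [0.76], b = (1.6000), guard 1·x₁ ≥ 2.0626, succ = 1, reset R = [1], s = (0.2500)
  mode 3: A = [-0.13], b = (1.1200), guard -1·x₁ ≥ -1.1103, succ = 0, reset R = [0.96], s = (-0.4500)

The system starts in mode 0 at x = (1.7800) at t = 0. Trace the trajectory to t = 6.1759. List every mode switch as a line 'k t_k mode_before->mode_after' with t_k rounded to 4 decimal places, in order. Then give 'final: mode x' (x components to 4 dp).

Mode 0: guard c·x = -1.0934 hit at Δt = 0.6459 (t = 0.6459), x⁻ = (1.0934) → reset → x⁺ = (1.1352), jump to mode 1
Mode 1: guard c·x = 0.8546 hit at Δt = 1.5814 (t = 2.2273), x⁻ = (-0.8546) → reset → x⁺ = (-0.4430), jump to mode 2
Mode 2: guard c·x = 2.0626 hit at Δt = 1.2095 (t = 3.4368), x⁻ = (2.0626) → reset → x⁺ = (2.3126), jump to mode 1
Mode 1: guard c·x = 0.8546 hit at Δt = 1.9824 (t = 5.4192), x⁻ = (-0.8546) → reset → x⁺ = (-0.4430), jump to mode 2
Mode 2: flow for 0.7567 to horizon, guard not reached → x = (0.8490)

1 0.6459 0->1
2 2.2273 1->2
3 3.4368 2->1
4 5.4192 1->2
final: 2 0.8490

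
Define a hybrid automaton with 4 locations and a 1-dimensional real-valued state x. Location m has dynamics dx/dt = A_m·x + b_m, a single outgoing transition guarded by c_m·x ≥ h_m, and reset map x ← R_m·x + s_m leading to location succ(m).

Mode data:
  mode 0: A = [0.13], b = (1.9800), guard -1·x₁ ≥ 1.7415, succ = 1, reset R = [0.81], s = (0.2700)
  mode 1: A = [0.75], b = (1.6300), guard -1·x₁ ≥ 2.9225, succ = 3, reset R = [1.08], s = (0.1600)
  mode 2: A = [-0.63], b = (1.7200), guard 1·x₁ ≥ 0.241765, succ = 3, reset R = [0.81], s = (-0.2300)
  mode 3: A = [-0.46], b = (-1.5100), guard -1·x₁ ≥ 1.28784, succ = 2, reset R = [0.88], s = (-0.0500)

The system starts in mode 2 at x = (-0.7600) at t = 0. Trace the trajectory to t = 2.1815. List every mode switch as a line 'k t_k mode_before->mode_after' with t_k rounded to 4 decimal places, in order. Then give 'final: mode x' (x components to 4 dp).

1 0.5370 2->3
2 1.5971 3->2
final: 2 0.0221

Mode 2: guard c·x = 0.2418 hit at Δt = 0.5370 (t = 0.5370), x⁻ = (0.2418) → reset → x⁺ = (-0.0342), jump to mode 3
Mode 3: guard c·x = 1.2878 hit at Δt = 1.0601 (t = 1.5971), x⁻ = (-1.2878) → reset → x⁺ = (-1.1833), jump to mode 2
Mode 2: flow for 0.5844 to horizon, guard not reached → x = (0.0221)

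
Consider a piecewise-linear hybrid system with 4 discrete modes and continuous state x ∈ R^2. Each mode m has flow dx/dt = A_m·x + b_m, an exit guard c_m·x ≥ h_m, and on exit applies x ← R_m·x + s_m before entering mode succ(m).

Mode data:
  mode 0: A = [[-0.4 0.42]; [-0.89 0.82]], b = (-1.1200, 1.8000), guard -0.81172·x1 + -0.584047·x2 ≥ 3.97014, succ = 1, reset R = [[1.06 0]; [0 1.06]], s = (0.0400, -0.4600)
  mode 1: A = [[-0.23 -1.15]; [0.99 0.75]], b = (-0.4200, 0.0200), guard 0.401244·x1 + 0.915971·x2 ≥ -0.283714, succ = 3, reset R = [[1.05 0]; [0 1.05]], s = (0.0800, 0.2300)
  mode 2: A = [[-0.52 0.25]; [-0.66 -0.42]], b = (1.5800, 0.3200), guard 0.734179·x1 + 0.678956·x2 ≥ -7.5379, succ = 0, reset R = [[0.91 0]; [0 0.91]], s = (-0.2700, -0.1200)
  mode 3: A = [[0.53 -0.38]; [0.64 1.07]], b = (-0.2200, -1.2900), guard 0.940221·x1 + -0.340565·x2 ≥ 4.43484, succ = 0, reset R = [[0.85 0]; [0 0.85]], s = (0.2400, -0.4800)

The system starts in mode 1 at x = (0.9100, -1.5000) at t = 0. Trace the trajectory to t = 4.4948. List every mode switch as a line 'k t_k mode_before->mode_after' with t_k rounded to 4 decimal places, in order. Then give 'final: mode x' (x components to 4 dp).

1 1.0469 1->3
2 2.1039 3->0
3 3.3585 0->1
final: 1 9.2082 -9.4229

Mode 1: guard c·x = -0.2837 hit at Δt = 1.0469 (t = 1.0469), x⁻ = (1.8260, -1.1096) → reset → x⁺ = (1.9973, -0.9351), jump to mode 3
Mode 3: guard c·x = 4.4348 hit at Δt = 1.0570 (t = 2.1039), x⁻ = (3.9668, -2.0706) → reset → x⁺ = (3.6118, -2.2400), jump to mode 0
Mode 0: guard c·x = 3.9701 hit at Δt = 1.2546 (t = 3.3585), x⁻ = (-0.6914, -5.8367) → reset → x⁺ = (-0.6929, -6.6469), jump to mode 1
Mode 1: flow for 1.1363 to horizon, guard not reached → x = (9.2082, -9.4229)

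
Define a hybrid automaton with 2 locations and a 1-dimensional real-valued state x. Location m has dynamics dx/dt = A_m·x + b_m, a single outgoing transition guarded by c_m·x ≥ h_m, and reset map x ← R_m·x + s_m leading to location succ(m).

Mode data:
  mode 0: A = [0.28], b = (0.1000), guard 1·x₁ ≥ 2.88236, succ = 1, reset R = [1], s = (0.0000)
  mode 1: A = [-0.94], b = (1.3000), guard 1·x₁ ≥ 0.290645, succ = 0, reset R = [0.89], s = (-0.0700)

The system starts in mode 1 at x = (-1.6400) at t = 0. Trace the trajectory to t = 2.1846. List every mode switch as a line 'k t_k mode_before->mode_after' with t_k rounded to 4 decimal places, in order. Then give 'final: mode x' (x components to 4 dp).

1 1.0829 1->0
final: 0 0.3859

Mode 1: guard c·x = 0.2906 hit at Δt = 1.0829 (t = 1.0829), x⁻ = (0.2906) → reset → x⁺ = (0.1887), jump to mode 0
Mode 0: flow for 1.1017 to horizon, guard not reached → x = (0.3859)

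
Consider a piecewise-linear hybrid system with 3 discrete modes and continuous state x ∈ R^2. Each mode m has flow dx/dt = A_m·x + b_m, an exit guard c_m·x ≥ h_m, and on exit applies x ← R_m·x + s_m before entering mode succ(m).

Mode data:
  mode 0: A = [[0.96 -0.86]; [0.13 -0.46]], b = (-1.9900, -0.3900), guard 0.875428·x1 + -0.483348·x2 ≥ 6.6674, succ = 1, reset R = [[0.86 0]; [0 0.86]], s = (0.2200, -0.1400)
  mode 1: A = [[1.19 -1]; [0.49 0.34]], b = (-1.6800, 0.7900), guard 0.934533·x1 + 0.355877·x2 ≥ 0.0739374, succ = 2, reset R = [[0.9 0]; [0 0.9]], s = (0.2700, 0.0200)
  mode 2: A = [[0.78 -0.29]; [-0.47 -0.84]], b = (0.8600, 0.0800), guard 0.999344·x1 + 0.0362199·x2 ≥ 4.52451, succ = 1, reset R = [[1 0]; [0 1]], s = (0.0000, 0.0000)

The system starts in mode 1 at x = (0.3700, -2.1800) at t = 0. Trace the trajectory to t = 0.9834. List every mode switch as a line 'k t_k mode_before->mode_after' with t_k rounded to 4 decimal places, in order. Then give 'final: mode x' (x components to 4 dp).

Mode 1: guard c·x = 0.0739 hit at Δt = 0.4210 (t = 0.4210), x⁻ = (0.8510, -2.0270) → reset → x⁺ = (1.0359, -1.8043), jump to mode 2
Mode 2: flow for 0.5624 to horizon, guard not reached → x = (2.5415, -1.4678)

1 0.4210 1->2
final: 2 2.5415 -1.4678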